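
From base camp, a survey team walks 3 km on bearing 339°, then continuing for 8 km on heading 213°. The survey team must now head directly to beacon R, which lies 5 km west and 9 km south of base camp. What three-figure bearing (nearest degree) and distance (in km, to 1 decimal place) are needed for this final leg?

Leg 1 (339°, 3 km): east 3 sin 339° = -1.08, north 3 cos 339° = 2.80
Leg 2 (213°, 8 km): east 8 sin 213° = -4.36, north 8 cos 213° = -6.71
Current position: (-5.43, -3.91). Target: (-5, -9). Remaining: Δeast = 0.43, Δnorth = -5.09.
Bearing = atan2(0.43, -5.09) mod 360° = 175.15°; distance = √((0.43)² + (-5.09)²) = 5.110 km.

175°, 5.1 km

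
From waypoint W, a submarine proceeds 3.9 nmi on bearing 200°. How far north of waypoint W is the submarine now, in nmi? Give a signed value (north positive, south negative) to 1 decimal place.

Leg 1 (200°, 3.9 nmi): east 3.9 sin 200° = -1.33, north 3.9 cos 200° = -3.66
Net north component: -3.66 nmi.

-3.7 nmi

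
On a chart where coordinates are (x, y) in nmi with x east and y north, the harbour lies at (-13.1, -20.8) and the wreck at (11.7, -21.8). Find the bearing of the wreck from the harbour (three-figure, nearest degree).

Δeast = 11.7 − -13.1 = 24.80; Δnorth = -21.8 − -20.8 = -1.00.
Bearing = atan2(Δeast, Δnorth) mod 360° = 92.31° ≈ 092°.

092°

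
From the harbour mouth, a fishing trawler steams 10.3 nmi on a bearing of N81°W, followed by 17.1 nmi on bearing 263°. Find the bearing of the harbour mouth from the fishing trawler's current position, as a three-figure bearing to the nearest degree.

089°

Leg 1 (N81°W, 10.3 nmi): east 10.3 sin 279° = -10.17, north 10.3 cos 279° = 1.61
Leg 2 (263°, 17.1 nmi): east 17.1 sin 263° = -16.97, north 17.1 cos 263° = -2.08
Net displacement: -27.15 east, -0.47 north. Direction back to start is (27.15, 0.47): bearing = atan2(27.15, 0.47) mod 360° = 89.00° ≈ 089°.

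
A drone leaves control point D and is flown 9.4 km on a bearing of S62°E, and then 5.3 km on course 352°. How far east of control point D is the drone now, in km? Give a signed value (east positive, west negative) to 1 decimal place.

7.6 km

Leg 1 (S62°E, 9.4 km): east 9.4 sin 118° = 8.30, north 9.4 cos 118° = -4.41
Leg 2 (352°, 5.3 km): east 5.3 sin 352° = -0.74, north 5.3 cos 352° = 5.25
Net east component: 7.56 km.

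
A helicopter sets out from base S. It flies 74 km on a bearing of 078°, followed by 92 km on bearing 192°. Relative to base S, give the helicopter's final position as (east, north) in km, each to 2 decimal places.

Leg 1 (078°, 74 km): east 74 sin 78° = 72.38, north 74 cos 78° = 15.39
Leg 2 (192°, 92 km): east 92 sin 192° = -19.13, north 92 cos 192° = -89.99
Summing: 53.26 km east, -74.60 km north → (53.26, -74.60).

(53.26, -74.60)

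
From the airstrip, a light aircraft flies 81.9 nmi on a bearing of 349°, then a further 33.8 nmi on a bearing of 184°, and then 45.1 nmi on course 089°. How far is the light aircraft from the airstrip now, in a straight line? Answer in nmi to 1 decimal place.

Leg 1 (349°, 81.9 nmi): east 81.9 sin 349° = -15.63, north 81.9 cos 349° = 80.40
Leg 2 (184°, 33.8 nmi): east 33.8 sin 184° = -2.36, north 33.8 cos 184° = -33.72
Leg 3 (089°, 45.1 nmi): east 45.1 sin 89° = 45.09, north 45.1 cos 89° = 0.79
Net: 27.11 east, 47.46 north. Distance = √((27.11)² + (47.46)²) = 54.660 nmi.

54.7 nmi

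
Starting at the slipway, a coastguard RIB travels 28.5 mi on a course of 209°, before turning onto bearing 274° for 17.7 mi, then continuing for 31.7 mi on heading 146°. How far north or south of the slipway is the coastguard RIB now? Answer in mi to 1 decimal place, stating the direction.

Leg 1 (209°, 28.5 mi): east 28.5 sin 209° = -13.82, north 28.5 cos 209° = -24.93
Leg 2 (274°, 17.7 mi): east 17.7 sin 274° = -17.66, north 17.7 cos 274° = 1.23
Leg 3 (146°, 31.7 mi): east 31.7 sin 146° = 17.73, north 31.7 cos 146° = -26.28
Net north component: -49.97 mi.

50.0 mi south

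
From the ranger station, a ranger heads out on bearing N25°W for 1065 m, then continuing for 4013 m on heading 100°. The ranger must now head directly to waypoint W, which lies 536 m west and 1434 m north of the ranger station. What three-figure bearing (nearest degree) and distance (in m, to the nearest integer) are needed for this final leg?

286°, 4203 m

Leg 1 (N25°W, 1065 m): east 1065 sin 335° = -450.09, north 1065 cos 335° = 965.22
Leg 2 (100°, 4013 m): east 4013 sin 100° = 3952.03, north 4013 cos 100° = -696.85
Current position: (3501.95, 268.37). Target: (-536, 1434). Remaining: Δeast = -4037.95, Δnorth = 1165.63.
Bearing = atan2(-4037.95, 1165.63) mod 360° = 286.10°; distance = √((-4037.95)² + (1165.63)²) = 4202.820 m.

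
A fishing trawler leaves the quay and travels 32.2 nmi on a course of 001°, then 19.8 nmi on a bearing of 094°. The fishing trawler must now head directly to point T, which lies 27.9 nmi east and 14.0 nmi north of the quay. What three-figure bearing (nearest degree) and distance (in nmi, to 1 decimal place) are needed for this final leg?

156°, 18.4 nmi

Leg 1 (001°, 32.2 nmi): east 32.2 sin 1° = 0.56, north 32.2 cos 1° = 32.20
Leg 2 (094°, 19.8 nmi): east 19.8 sin 94° = 19.75, north 19.8 cos 94° = -1.38
Current position: (20.31, 30.81). Target: (27.9, 14.0). Remaining: Δeast = 7.59, Δnorth = -16.81.
Bearing = atan2(7.59, -16.81) mod 360° = 155.72°; distance = √((7.59)² + (-16.81)²) = 18.446 nmi.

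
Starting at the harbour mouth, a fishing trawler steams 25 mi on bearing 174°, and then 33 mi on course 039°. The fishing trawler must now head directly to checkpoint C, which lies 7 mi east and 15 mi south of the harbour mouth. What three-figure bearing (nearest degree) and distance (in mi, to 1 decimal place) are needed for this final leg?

Leg 1 (174°, 25 mi): east 25 sin 174° = 2.61, north 25 cos 174° = -24.86
Leg 2 (039°, 33 mi): east 33 sin 39° = 20.77, north 33 cos 39° = 25.65
Current position: (23.38, 0.78). Target: (7, -15). Remaining: Δeast = -16.38, Δnorth = -15.78.
Bearing = atan2(-16.38, -15.78) mod 360° = 226.07°; distance = √((-16.38)² + (-15.78)²) = 22.747 mi.

226°, 22.7 mi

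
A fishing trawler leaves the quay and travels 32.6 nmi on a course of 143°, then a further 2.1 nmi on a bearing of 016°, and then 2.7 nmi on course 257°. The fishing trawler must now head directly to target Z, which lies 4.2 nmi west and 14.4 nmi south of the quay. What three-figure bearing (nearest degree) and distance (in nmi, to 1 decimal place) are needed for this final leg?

295°, 24.0 nmi

Leg 1 (143°, 32.6 nmi): east 32.6 sin 143° = 19.62, north 32.6 cos 143° = -26.04
Leg 2 (016°, 2.1 nmi): east 2.1 sin 16° = 0.58, north 2.1 cos 16° = 2.02
Leg 3 (257°, 2.7 nmi): east 2.7 sin 257° = -2.63, north 2.7 cos 257° = -0.61
Current position: (17.57, -24.62). Target: (-4.2, -14.4). Remaining: Δeast = -21.77, Δnorth = 10.22.
Bearing = atan2(-21.77, 10.22) mod 360° = 295.16°; distance = √((-21.77)² + (10.22)²) = 24.049 nmi.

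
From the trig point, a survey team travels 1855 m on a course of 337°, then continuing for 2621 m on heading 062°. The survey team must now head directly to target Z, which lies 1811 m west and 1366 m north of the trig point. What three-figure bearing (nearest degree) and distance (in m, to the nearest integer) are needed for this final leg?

245°, 3746 m

Leg 1 (337°, 1855 m): east 1855 sin 337° = -724.81, north 1855 cos 337° = 1707.54
Leg 2 (062°, 2621 m): east 2621 sin 62° = 2314.21, north 2621 cos 62° = 1230.48
Current position: (1589.40, 2938.02). Target: (-1811, 1366). Remaining: Δeast = -3400.40, Δnorth = -1572.02.
Bearing = atan2(-3400.40, -1572.02) mod 360° = 245.19°; distance = √((-3400.40)² + (-1572.02)²) = 3746.194 m.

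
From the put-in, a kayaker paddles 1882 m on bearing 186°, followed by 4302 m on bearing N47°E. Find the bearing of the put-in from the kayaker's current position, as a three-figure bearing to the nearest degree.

Leg 1 (186°, 1882 m): east 1882 sin 186° = -196.72, north 1882 cos 186° = -1871.69
Leg 2 (N47°E, 4302 m): east 4302 sin 47° = 3146.28, north 4302 cos 47° = 2933.96
Net displacement: 2949.56 east, 1062.27 north. Direction back to start is (-2949.56, -1062.27): bearing = atan2(-2949.56, -1062.27) mod 360° = 250.19° ≈ 250°.

250°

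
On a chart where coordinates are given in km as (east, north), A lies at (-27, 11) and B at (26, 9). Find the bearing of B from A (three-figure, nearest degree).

092°

Δeast = 26 − -27 = 53.00; Δnorth = 9 − 11 = -2.00.
Bearing = atan2(Δeast, Δnorth) mod 360° = 92.16° ≈ 092°.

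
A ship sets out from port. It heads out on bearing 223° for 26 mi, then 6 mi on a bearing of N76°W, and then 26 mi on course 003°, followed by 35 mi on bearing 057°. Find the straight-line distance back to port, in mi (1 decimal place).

Leg 1 (223°, 26 mi): east 26 sin 223° = -17.73, north 26 cos 223° = -19.02
Leg 2 (N76°W, 6 mi): east 6 sin 284° = -5.82, north 6 cos 284° = 1.45
Leg 3 (003°, 26 mi): east 26 sin 3° = 1.36, north 26 cos 3° = 25.96
Leg 4 (057°, 35 mi): east 35 sin 57° = 29.35, north 35 cos 57° = 19.06
Net: 7.16 east, 27.46 north. Distance = √((7.16)² + (27.46)²) = 28.381 mi.

28.4 mi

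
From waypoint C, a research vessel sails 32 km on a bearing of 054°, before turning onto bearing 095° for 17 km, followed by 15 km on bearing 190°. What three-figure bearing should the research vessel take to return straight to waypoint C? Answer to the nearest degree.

266°

Leg 1 (054°, 32 km): east 32 sin 54° = 25.89, north 32 cos 54° = 18.81
Leg 2 (095°, 17 km): east 17 sin 95° = 16.94, north 17 cos 95° = -1.48
Leg 3 (190°, 15 km): east 15 sin 190° = -2.60, north 15 cos 190° = -14.77
Net displacement: 40.22 east, 2.56 north. Direction back to start is (-40.22, -2.56): bearing = atan2(-40.22, -2.56) mod 360° = 266.36° ≈ 266°.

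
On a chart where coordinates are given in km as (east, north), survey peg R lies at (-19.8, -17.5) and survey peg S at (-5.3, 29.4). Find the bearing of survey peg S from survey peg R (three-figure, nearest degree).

Δeast = -5.3 − -19.8 = 14.50; Δnorth = 29.4 − -17.5 = 46.90.
Bearing = atan2(Δeast, Δnorth) mod 360° = 17.18° ≈ 017°.

017°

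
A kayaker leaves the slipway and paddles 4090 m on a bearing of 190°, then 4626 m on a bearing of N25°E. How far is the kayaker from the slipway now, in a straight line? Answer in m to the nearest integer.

Leg 1 (190°, 4090 m): east 4090 sin 190° = -710.22, north 4090 cos 190° = -4027.86
Leg 2 (N25°E, 4626 m): east 4626 sin 25° = 1955.03, north 4626 cos 25° = 4192.58
Net: 1244.81 east, 164.72 north. Distance = √((1244.81)² + (164.72)²) = 1255.662 m.

1256 m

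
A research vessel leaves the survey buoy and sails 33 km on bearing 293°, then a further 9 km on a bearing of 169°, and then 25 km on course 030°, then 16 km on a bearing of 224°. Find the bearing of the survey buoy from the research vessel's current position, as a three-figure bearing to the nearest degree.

118°

Leg 1 (293°, 33 km): east 33 sin 293° = -30.38, north 33 cos 293° = 12.89
Leg 2 (169°, 9 km): east 9 sin 169° = 1.72, north 9 cos 169° = -8.83
Leg 3 (030°, 25 km): east 25 sin 30° = 12.50, north 25 cos 30° = 21.65
Leg 4 (224°, 16 km): east 16 sin 224° = -11.11, north 16 cos 224° = -11.51
Net displacement: -27.27 east, 14.20 north. Direction back to start is (27.27, -14.20): bearing = atan2(27.27, -14.20) mod 360° = 117.50° ≈ 118°.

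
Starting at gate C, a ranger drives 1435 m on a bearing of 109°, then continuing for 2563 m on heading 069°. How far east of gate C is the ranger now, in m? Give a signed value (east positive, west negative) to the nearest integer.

3750 m

Leg 1 (109°, 1435 m): east 1435 sin 109° = 1356.82, north 1435 cos 109° = -467.19
Leg 2 (069°, 2563 m): east 2563 sin 69° = 2392.77, north 2563 cos 69° = 918.50
Net east component: 3749.59 m.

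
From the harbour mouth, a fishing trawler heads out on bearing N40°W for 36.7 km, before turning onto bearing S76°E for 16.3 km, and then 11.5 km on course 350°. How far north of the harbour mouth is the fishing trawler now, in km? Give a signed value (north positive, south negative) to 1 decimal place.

35.5 km

Leg 1 (N40°W, 36.7 km): east 36.7 sin 320° = -23.59, north 36.7 cos 320° = 28.11
Leg 2 (S76°E, 16.3 km): east 16.3 sin 104° = 15.82, north 16.3 cos 104° = -3.94
Leg 3 (350°, 11.5 km): east 11.5 sin 350° = -2.00, north 11.5 cos 350° = 11.33
Net north component: 35.50 km.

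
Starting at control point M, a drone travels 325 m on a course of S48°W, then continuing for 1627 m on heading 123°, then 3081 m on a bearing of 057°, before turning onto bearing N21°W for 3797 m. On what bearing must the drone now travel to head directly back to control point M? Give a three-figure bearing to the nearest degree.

Leg 1 (S48°W, 325 m): east 325 sin 228° = -241.52, north 325 cos 228° = -217.47
Leg 2 (123°, 1627 m): east 1627 sin 123° = 1364.52, north 1627 cos 123° = -886.13
Leg 3 (057°, 3081 m): east 3081 sin 57° = 2583.94, north 3081 cos 57° = 1678.03
Leg 4 (N21°W, 3797 m): east 3797 sin 339° = -1360.72, north 3797 cos 339° = 3544.80
Net displacement: 2346.22 east, 4119.24 north. Direction back to start is (-2346.22, -4119.24): bearing = atan2(-2346.22, -4119.24) mod 360° = 209.66° ≈ 210°.

210°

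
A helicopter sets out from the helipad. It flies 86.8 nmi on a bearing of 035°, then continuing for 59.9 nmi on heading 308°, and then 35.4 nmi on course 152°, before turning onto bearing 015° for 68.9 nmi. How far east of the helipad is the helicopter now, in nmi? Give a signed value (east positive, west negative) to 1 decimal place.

Leg 1 (035°, 86.8 nmi): east 86.8 sin 35° = 49.79, north 86.8 cos 35° = 71.10
Leg 2 (308°, 59.9 nmi): east 59.9 sin 308° = -47.20, north 59.9 cos 308° = 36.88
Leg 3 (152°, 35.4 nmi): east 35.4 sin 152° = 16.62, north 35.4 cos 152° = -31.26
Leg 4 (015°, 68.9 nmi): east 68.9 sin 15° = 17.83, north 68.9 cos 15° = 66.55
Net east component: 37.04 nmi.

37.0 nmi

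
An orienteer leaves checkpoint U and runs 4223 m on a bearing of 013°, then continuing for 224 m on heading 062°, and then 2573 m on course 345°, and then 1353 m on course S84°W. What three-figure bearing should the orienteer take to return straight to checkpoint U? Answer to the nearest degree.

173°

Leg 1 (013°, 4223 m): east 4223 sin 13° = 949.97, north 4223 cos 13° = 4114.76
Leg 2 (062°, 224 m): east 224 sin 62° = 197.78, north 224 cos 62° = 105.16
Leg 3 (345°, 2573 m): east 2573 sin 345° = -665.94, north 2573 cos 345° = 2485.33
Leg 4 (S84°W, 1353 m): east 1353 sin 264° = -1345.59, north 1353 cos 264° = -141.43
Net displacement: -863.78 east, 6563.83 north. Direction back to start is (863.78, -6563.83): bearing = atan2(863.78, -6563.83) mod 360° = 172.50° ≈ 173°.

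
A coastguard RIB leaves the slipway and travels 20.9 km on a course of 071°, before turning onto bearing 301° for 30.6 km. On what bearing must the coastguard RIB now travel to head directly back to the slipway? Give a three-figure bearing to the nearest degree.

164°

Leg 1 (071°, 20.9 km): east 20.9 sin 71° = 19.76, north 20.9 cos 71° = 6.80
Leg 2 (301°, 30.6 km): east 30.6 sin 301° = -26.23, north 30.6 cos 301° = 15.76
Net displacement: -6.47 east, 22.56 north. Direction back to start is (6.47, -22.56): bearing = atan2(6.47, -22.56) mod 360° = 164.01° ≈ 164°.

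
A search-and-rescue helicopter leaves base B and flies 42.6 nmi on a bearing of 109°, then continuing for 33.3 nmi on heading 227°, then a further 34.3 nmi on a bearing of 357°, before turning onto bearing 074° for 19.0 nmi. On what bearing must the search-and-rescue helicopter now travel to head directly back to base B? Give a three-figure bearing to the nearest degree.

Leg 1 (109°, 42.6 nmi): east 42.6 sin 109° = 40.28, north 42.6 cos 109° = -13.87
Leg 2 (227°, 33.3 nmi): east 33.3 sin 227° = -24.35, north 33.3 cos 227° = -22.71
Leg 3 (357°, 34.3 nmi): east 34.3 sin 357° = -1.80, north 34.3 cos 357° = 34.25
Leg 4 (074°, 19.0 nmi): east 19.0 sin 74° = 18.26, north 19.0 cos 74° = 5.24
Net displacement: 32.39 east, 2.91 north. Direction back to start is (-32.39, -2.91): bearing = atan2(-32.39, -2.91) mod 360° = 264.87° ≈ 265°.

265°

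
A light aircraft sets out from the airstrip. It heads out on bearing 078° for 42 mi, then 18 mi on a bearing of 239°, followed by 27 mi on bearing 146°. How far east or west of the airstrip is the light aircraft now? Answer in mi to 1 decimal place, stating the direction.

40.8 mi east

Leg 1 (078°, 42 mi): east 42 sin 78° = 41.08, north 42 cos 78° = 8.73
Leg 2 (239°, 18 mi): east 18 sin 239° = -15.43, north 18 cos 239° = -9.27
Leg 3 (146°, 27 mi): east 27 sin 146° = 15.10, north 27 cos 146° = -22.38
Net east component: 40.75 mi.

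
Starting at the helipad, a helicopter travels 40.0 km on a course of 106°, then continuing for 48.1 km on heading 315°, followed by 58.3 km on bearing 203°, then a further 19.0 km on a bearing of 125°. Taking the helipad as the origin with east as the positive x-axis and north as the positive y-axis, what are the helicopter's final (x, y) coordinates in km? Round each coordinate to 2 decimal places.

(-2.78, -41.58)

Leg 1 (106°, 40.0 km): east 40.0 sin 106° = 38.45, north 40.0 cos 106° = -11.03
Leg 2 (315°, 48.1 km): east 48.1 sin 315° = -34.01, north 48.1 cos 315° = 34.01
Leg 3 (203°, 58.3 km): east 58.3 sin 203° = -22.78, north 58.3 cos 203° = -53.67
Leg 4 (125°, 19.0 km): east 19.0 sin 125° = 15.56, north 19.0 cos 125° = -10.90
Summing: -2.78 km east, -41.58 km north → (-2.78, -41.58).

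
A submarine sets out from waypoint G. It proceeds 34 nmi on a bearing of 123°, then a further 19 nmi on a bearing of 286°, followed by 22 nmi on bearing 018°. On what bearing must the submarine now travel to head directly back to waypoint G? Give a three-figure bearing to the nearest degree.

246°

Leg 1 (123°, 34 nmi): east 34 sin 123° = 28.51, north 34 cos 123° = -18.52
Leg 2 (286°, 19 nmi): east 19 sin 286° = -18.26, north 19 cos 286° = 5.24
Leg 3 (018°, 22 nmi): east 22 sin 18° = 6.80, north 22 cos 18° = 20.92
Net displacement: 17.05 east, 7.64 north. Direction back to start is (-17.05, -7.64): bearing = atan2(-17.05, -7.64) mod 360° = 245.85° ≈ 246°.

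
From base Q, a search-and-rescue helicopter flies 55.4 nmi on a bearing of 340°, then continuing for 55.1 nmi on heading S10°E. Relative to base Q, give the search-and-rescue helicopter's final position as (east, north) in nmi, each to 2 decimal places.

Leg 1 (340°, 55.4 nmi): east 55.4 sin 340° = -18.95, north 55.4 cos 340° = 52.06
Leg 2 (S10°E, 55.1 nmi): east 55.1 sin 170° = 9.57, north 55.1 cos 170° = -54.26
Summing: -9.38 nmi east, -2.20 nmi north → (-9.38, -2.20).

(-9.38, -2.20)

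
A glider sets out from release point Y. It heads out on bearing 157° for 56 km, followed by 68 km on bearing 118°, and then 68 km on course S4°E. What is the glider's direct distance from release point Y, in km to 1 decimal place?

174.4 km

Leg 1 (157°, 56 km): east 56 sin 157° = 21.88, north 56 cos 157° = -51.55
Leg 2 (118°, 68 km): east 68 sin 118° = 60.04, north 68 cos 118° = -31.92
Leg 3 (S4°E, 68 km): east 68 sin 176° = 4.74, north 68 cos 176° = -67.83
Net: 86.66 east, -151.31 north. Distance = √((86.66)² + (-151.31)²) = 174.369 km.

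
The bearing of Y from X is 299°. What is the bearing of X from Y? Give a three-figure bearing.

Back-bearing = 299° − 180° = 119°.

119°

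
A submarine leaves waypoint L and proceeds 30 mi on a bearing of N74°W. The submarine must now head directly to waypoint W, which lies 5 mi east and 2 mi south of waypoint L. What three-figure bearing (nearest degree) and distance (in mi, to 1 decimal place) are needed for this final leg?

Leg 1 (N74°W, 30 mi): east 30 sin 286° = -28.84, north 30 cos 286° = 8.27
Current position: (-28.84, 8.27). Target: (5, -2). Remaining: Δeast = 33.84, Δnorth = -10.27.
Bearing = atan2(33.84, -10.27) mod 360° = 106.88°; distance = √((33.84)² + (-10.27)²) = 35.362 mi.

107°, 35.4 mi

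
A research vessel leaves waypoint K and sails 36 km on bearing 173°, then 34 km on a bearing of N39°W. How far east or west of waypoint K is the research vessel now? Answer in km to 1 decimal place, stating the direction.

Leg 1 (173°, 36 km): east 36 sin 173° = 4.39, north 36 cos 173° = -35.73
Leg 2 (N39°W, 34 km): east 34 sin 321° = -21.40, north 34 cos 321° = 26.42
Net east component: -17.01 km.

17.0 km west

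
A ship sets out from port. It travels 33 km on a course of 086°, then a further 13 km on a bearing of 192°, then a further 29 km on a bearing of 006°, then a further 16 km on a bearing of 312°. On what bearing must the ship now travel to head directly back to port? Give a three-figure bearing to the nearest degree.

Leg 1 (086°, 33 km): east 33 sin 86° = 32.92, north 33 cos 86° = 2.30
Leg 2 (192°, 13 km): east 13 sin 192° = -2.70, north 13 cos 192° = -12.72
Leg 3 (006°, 29 km): east 29 sin 6° = 3.03, north 29 cos 6° = 28.84
Leg 4 (312°, 16 km): east 16 sin 312° = -11.89, north 16 cos 312° = 10.71
Net displacement: 21.36 east, 29.13 north. Direction back to start is (-21.36, -29.13): bearing = atan2(-21.36, -29.13) mod 360° = 216.25° ≈ 216°.

216°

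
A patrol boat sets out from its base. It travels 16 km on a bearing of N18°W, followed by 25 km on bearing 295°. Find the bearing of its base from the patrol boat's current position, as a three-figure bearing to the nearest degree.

133°

Leg 1 (N18°W, 16 km): east 16 sin 342° = -4.94, north 16 cos 342° = 15.22
Leg 2 (295°, 25 km): east 25 sin 295° = -22.66, north 25 cos 295° = 10.57
Net displacement: -27.60 east, 25.78 north. Direction back to start is (27.60, -25.78): bearing = atan2(27.60, -25.78) mod 360° = 133.05° ≈ 133°.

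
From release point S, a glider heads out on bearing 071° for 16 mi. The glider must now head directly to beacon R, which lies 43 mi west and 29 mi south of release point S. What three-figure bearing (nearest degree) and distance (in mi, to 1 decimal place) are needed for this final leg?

Leg 1 (071°, 16 mi): east 16 sin 71° = 15.13, north 16 cos 71° = 5.21
Current position: (15.13, 5.21). Target: (-43, -29). Remaining: Δeast = -58.13, Δnorth = -34.21.
Bearing = atan2(-58.13, -34.21) mod 360° = 239.52°; distance = √((-58.13)² + (-34.21)²) = 67.447 mi.

240°, 67.4 mi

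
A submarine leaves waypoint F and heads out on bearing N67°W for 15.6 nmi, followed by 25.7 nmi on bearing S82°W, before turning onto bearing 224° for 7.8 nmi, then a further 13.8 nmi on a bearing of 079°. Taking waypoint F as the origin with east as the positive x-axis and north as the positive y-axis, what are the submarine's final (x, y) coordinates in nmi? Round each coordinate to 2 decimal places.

Leg 1 (N67°W, 15.6 nmi): east 15.6 sin 293° = -14.36, north 15.6 cos 293° = 6.10
Leg 2 (S82°W, 25.7 nmi): east 25.7 sin 262° = -25.45, north 25.7 cos 262° = -3.58
Leg 3 (224°, 7.8 nmi): east 7.8 sin 224° = -5.42, north 7.8 cos 224° = -5.61
Leg 4 (079°, 13.8 nmi): east 13.8 sin 79° = 13.55, north 13.8 cos 79° = 2.63
Summing: -31.68 nmi east, -0.46 nmi north → (-31.68, -0.46).

(-31.68, -0.46)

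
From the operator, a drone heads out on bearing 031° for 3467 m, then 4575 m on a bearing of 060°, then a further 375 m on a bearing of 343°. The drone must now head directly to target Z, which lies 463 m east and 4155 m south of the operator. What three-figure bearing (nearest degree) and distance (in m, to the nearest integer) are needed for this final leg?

Leg 1 (031°, 3467 m): east 3467 sin 31° = 1785.64, north 3467 cos 31° = 2971.80
Leg 2 (060°, 4575 m): east 4575 sin 60° = 3962.07, north 4575 cos 60° = 2287.50
Leg 3 (343°, 375 m): east 375 sin 343° = -109.64, north 375 cos 343° = 358.61
Current position: (5638.06, 5617.91). Target: (463, -4155). Remaining: Δeast = -5175.06, Δnorth = -9772.91.
Bearing = atan2(-5175.06, -9772.91) mod 360° = 207.90°; distance = √((-5175.06)² + (-9772.91)²) = 11058.532 m.

208°, 11059 m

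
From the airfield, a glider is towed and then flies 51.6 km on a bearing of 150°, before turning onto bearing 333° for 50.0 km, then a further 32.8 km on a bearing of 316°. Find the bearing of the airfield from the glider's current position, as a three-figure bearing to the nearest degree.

140°

Leg 1 (150°, 51.6 km): east 51.6 sin 150° = 25.80, north 51.6 cos 150° = -44.69
Leg 2 (333°, 50.0 km): east 50.0 sin 333° = -22.70, north 50.0 cos 333° = 44.55
Leg 3 (316°, 32.8 km): east 32.8 sin 316° = -22.78, north 32.8 cos 316° = 23.59
Net displacement: -19.68 east, 23.46 north. Direction back to start is (19.68, -23.46): bearing = atan2(19.68, -23.46) mod 360° = 140.00° ≈ 140°.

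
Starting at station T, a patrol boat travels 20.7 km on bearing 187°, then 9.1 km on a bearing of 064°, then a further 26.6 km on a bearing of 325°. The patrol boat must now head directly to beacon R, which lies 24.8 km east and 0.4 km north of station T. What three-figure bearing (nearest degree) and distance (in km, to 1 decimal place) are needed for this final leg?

098°, 34.7 km

Leg 1 (187°, 20.7 km): east 20.7 sin 187° = -2.52, north 20.7 cos 187° = -20.55
Leg 2 (064°, 9.1 km): east 9.1 sin 64° = 8.18, north 9.1 cos 64° = 3.99
Leg 3 (325°, 26.6 km): east 26.6 sin 325° = -15.26, north 26.6 cos 325° = 21.79
Current position: (-9.60, 5.23). Target: (24.8, 0.4). Remaining: Δeast = 34.40, Δnorth = -4.83.
Bearing = atan2(34.40, -4.83) mod 360° = 98.00°; distance = √((34.40)² + (-4.83)²) = 34.739 km.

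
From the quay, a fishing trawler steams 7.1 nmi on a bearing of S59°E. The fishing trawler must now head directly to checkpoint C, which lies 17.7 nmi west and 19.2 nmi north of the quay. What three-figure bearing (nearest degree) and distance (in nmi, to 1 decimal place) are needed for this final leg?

Leg 1 (S59°E, 7.1 nmi): east 7.1 sin 121° = 6.09, north 7.1 cos 121° = -3.66
Current position: (6.09, -3.66). Target: (-17.7, 19.2). Remaining: Δeast = -23.79, Δnorth = 22.86.
Bearing = atan2(-23.79, 22.86) mod 360° = 313.86°; distance = √((-23.79)² + (22.86)²) = 32.988 nmi.

314°, 33.0 nmi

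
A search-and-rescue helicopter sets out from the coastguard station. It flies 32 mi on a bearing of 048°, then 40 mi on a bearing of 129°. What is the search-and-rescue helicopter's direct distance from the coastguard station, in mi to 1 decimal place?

55.0 mi

Leg 1 (048°, 32 mi): east 32 sin 48° = 23.78, north 32 cos 48° = 21.41
Leg 2 (129°, 40 mi): east 40 sin 129° = 31.09, north 40 cos 129° = -25.17
Net: 54.87 east, -3.76 north. Distance = √((54.87)² + (-3.76)²) = 54.995 mi.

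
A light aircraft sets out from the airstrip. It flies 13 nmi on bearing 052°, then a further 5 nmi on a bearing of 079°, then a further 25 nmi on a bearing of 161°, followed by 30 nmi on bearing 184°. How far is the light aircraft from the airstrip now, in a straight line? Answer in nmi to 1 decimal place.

Leg 1 (052°, 13 nmi): east 13 sin 52° = 10.24, north 13 cos 52° = 8.00
Leg 2 (079°, 5 nmi): east 5 sin 79° = 4.91, north 5 cos 79° = 0.95
Leg 3 (161°, 25 nmi): east 25 sin 161° = 8.14, north 25 cos 161° = -23.64
Leg 4 (184°, 30 nmi): east 30 sin 184° = -2.09, north 30 cos 184° = -29.93
Net: 21.20 east, -44.61 north. Distance = √((21.20)² + (-44.61)²) = 49.388 nmi.

49.4 nmi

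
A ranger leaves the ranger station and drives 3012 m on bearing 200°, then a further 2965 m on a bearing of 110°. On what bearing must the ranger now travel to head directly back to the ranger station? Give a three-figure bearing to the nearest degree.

Leg 1 (200°, 3012 m): east 3012 sin 200° = -1030.16, north 3012 cos 200° = -2830.35
Leg 2 (110°, 2965 m): east 2965 sin 110° = 2786.19, north 2965 cos 110° = -1014.09
Net displacement: 1756.02 east, -3844.44 north. Direction back to start is (-1756.02, 3844.44): bearing = atan2(-1756.02, 3844.44) mod 360° = 335.45° ≈ 335°.

335°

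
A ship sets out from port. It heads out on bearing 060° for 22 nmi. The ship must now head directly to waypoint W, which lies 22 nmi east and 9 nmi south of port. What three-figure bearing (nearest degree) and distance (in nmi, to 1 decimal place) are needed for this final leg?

Leg 1 (060°, 22 nmi): east 22 sin 60° = 19.05, north 22 cos 60° = 11.00
Current position: (19.05, 11.00). Target: (22, -9). Remaining: Δeast = 2.95, Δnorth = -20.00.
Bearing = atan2(2.95, -20.00) mod 360° = 171.62°; distance = √((2.95)² + (-20.00)²) = 20.216 nmi.

172°, 20.2 nmi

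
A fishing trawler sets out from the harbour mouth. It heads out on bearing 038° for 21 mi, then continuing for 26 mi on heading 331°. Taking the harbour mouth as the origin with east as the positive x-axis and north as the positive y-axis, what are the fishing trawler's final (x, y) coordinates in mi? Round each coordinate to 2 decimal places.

Leg 1 (038°, 21 mi): east 21 sin 38° = 12.93, north 21 cos 38° = 16.55
Leg 2 (331°, 26 mi): east 26 sin 331° = -12.61, north 26 cos 331° = 22.74
Summing: 0.32 mi east, 39.29 mi north → (0.32, 39.29).

(0.32, 39.29)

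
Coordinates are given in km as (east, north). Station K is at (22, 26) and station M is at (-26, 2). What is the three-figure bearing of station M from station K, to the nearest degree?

243°

Δeast = -26 − 22 = -48.00; Δnorth = 2 − 26 = -24.00.
Bearing = atan2(Δeast, Δnorth) mod 360° = 243.43° ≈ 243°.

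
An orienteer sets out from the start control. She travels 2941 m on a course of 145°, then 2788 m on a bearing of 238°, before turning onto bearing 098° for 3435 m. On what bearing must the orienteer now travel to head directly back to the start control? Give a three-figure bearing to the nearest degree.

328°

Leg 1 (145°, 2941 m): east 2941 sin 145° = 1686.89, north 2941 cos 145° = -2409.13
Leg 2 (238°, 2788 m): east 2788 sin 238° = -2364.36, north 2788 cos 238° = -1477.41
Leg 3 (098°, 3435 m): east 3435 sin 98° = 3401.57, north 3435 cos 98° = -478.06
Net displacement: 2724.10 east, -4364.60 north. Direction back to start is (-2724.10, 4364.60): bearing = atan2(-2724.10, 4364.60) mod 360° = 328.03° ≈ 328°.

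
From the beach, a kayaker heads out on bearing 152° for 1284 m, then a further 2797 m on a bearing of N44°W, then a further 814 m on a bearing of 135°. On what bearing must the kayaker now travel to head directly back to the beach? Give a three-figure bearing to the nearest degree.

Leg 1 (152°, 1284 m): east 1284 sin 152° = 602.80, north 1284 cos 152° = -1133.70
Leg 2 (N44°W, 2797 m): east 2797 sin 316° = -1942.96, north 2797 cos 316° = 2011.99
Leg 3 (135°, 814 m): east 814 sin 135° = 575.58, north 814 cos 135° = -575.58
Net displacement: -764.57 east, 302.70 north. Direction back to start is (764.57, -302.70): bearing = atan2(764.57, -302.70) mod 360° = 111.60° ≈ 112°.

112°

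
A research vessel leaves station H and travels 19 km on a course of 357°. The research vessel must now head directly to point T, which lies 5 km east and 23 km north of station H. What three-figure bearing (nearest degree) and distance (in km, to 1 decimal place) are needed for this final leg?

056°, 7.2 km

Leg 1 (357°, 19 km): east 19 sin 357° = -0.99, north 19 cos 357° = 18.97
Current position: (-0.99, 18.97). Target: (5, 23). Remaining: Δeast = 5.99, Δnorth = 4.03.
Bearing = atan2(5.99, 4.03) mod 360° = 56.11°; distance = √((5.99)² + (4.03)²) = 7.221 km.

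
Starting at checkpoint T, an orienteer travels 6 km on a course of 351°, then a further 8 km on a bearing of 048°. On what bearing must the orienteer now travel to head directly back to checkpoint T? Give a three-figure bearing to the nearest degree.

204°

Leg 1 (351°, 6 km): east 6 sin 351° = -0.94, north 6 cos 351° = 5.93
Leg 2 (048°, 8 km): east 8 sin 48° = 5.95, north 8 cos 48° = 5.35
Net displacement: 5.01 east, 11.28 north. Direction back to start is (-5.01, -11.28): bearing = atan2(-5.01, -11.28) mod 360° = 203.94° ≈ 204°.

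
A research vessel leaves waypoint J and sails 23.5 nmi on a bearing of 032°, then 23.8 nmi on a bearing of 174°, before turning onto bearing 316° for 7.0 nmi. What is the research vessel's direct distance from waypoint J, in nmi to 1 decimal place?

10.2 nmi

Leg 1 (032°, 23.5 nmi): east 23.5 sin 32° = 12.45, north 23.5 cos 32° = 19.93
Leg 2 (174°, 23.8 nmi): east 23.8 sin 174° = 2.49, north 23.8 cos 174° = -23.67
Leg 3 (316°, 7.0 nmi): east 7.0 sin 316° = -4.86, north 7.0 cos 316° = 5.04
Net: 10.08 east, 1.29 north. Distance = √((10.08)² + (1.29)²) = 10.161 nmi.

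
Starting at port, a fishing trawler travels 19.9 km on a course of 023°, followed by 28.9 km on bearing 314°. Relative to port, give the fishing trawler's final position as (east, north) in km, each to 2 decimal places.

Leg 1 (023°, 19.9 km): east 19.9 sin 23° = 7.78, north 19.9 cos 23° = 18.32
Leg 2 (314°, 28.9 km): east 28.9 sin 314° = -20.79, north 28.9 cos 314° = 20.08
Summing: -13.01 km east, 38.39 km north → (-13.01, 38.39).

(-13.01, 38.39)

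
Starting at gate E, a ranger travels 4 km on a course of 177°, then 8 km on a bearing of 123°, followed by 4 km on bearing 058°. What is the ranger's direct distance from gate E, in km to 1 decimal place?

12.0 km

Leg 1 (177°, 4 km): east 4 sin 177° = 0.21, north 4 cos 177° = -3.99
Leg 2 (123°, 8 km): east 8 sin 123° = 6.71, north 8 cos 123° = -4.36
Leg 3 (058°, 4 km): east 4 sin 58° = 3.39, north 4 cos 58° = 2.12
Net: 10.31 east, -6.23 north. Distance = √((10.31)² + (-6.23)²) = 12.048 km.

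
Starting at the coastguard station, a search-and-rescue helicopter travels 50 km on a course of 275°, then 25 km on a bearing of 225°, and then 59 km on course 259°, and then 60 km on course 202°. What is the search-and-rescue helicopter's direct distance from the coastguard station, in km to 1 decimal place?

Leg 1 (275°, 50 km): east 50 sin 275° = -49.81, north 50 cos 275° = 4.36
Leg 2 (225°, 25 km): east 25 sin 225° = -17.68, north 25 cos 225° = -17.68
Leg 3 (259°, 59 km): east 59 sin 259° = -57.92, north 59 cos 259° = -11.26
Leg 4 (202°, 60 km): east 60 sin 202° = -22.48, north 60 cos 202° = -55.63
Net: -147.88 east, -80.21 north. Distance = √((-147.88)² + (-80.21)²) = 168.232 km.

168.2 km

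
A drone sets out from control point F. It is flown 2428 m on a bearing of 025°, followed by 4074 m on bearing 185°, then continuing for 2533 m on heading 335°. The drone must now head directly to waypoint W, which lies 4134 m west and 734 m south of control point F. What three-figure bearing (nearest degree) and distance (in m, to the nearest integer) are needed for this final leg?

253°, 3914 m

Leg 1 (025°, 2428 m): east 2428 sin 25° = 1026.12, north 2428 cos 25° = 2200.52
Leg 2 (185°, 4074 m): east 4074 sin 185° = -355.07, north 4074 cos 185° = -4058.50
Leg 3 (335°, 2533 m): east 2533 sin 335° = -1070.49, north 2533 cos 335° = 2295.68
Current position: (-399.45, 437.70). Target: (-4134, -734). Remaining: Δeast = -3734.55, Δnorth = -1171.70.
Bearing = atan2(-3734.55, -1171.70) mod 360° = 252.58°; distance = √((-3734.55)² + (-1171.70)²) = 3914.046 m.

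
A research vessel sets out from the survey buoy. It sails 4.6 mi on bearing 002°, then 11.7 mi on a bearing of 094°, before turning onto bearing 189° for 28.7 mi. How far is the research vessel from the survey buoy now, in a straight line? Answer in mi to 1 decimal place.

Leg 1 (002°, 4.6 mi): east 4.6 sin 2° = 0.16, north 4.6 cos 2° = 4.60
Leg 2 (094°, 11.7 mi): east 11.7 sin 94° = 11.67, north 11.7 cos 94° = -0.82
Leg 3 (189°, 28.7 mi): east 28.7 sin 189° = -4.49, north 28.7 cos 189° = -28.35
Net: 7.34 east, -24.57 north. Distance = √((7.34)² + (-24.57)²) = 25.639 mi.

25.6 mi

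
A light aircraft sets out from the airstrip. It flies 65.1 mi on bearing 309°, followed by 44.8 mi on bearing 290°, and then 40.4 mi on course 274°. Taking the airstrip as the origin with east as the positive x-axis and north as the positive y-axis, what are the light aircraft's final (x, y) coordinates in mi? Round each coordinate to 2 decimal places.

(-132.99, 59.11)

Leg 1 (309°, 65.1 mi): east 65.1 sin 309° = -50.59, north 65.1 cos 309° = 40.97
Leg 2 (290°, 44.8 mi): east 44.8 sin 290° = -42.10, north 44.8 cos 290° = 15.32
Leg 3 (274°, 40.4 mi): east 40.4 sin 274° = -40.30, north 40.4 cos 274° = 2.82
Summing: -132.99 mi east, 59.11 mi north → (-132.99, 59.11).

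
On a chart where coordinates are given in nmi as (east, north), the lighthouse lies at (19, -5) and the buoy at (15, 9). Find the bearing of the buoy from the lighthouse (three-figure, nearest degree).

Δeast = 15 − 19 = -4.00; Δnorth = 9 − -5 = 14.00.
Bearing = atan2(Δeast, Δnorth) mod 360° = 344.05° ≈ 344°.

344°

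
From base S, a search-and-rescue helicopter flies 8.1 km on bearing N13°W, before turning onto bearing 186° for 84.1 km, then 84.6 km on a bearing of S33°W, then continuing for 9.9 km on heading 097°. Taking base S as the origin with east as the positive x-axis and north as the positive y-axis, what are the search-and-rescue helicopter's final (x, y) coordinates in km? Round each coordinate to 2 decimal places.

Leg 1 (N13°W, 8.1 km): east 8.1 sin 347° = -1.82, north 8.1 cos 347° = 7.89
Leg 2 (186°, 84.1 km): east 84.1 sin 186° = -8.79, north 84.1 cos 186° = -83.64
Leg 3 (S33°W, 84.6 km): east 84.6 sin 213° = -46.08, north 84.6 cos 213° = -70.95
Leg 4 (097°, 9.9 km): east 9.9 sin 97° = 9.83, north 9.9 cos 97° = -1.21
Summing: -46.86 km east, -147.90 km north → (-46.86, -147.90).

(-46.86, -147.90)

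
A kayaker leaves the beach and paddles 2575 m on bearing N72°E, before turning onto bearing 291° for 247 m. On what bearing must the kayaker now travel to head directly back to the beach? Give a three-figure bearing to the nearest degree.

Leg 1 (N72°E, 2575 m): east 2575 sin 72° = 2448.97, north 2575 cos 72° = 795.72
Leg 2 (291°, 247 m): east 247 sin 291° = -230.59, north 247 cos 291° = 88.52
Net displacement: 2218.38 east, 884.24 north. Direction back to start is (-2218.38, -884.24): bearing = atan2(-2218.38, -884.24) mod 360° = 248.27° ≈ 248°.

248°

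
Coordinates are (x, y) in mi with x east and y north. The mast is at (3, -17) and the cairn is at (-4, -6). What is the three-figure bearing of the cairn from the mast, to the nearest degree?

Δeast = -4 − 3 = -7.00; Δnorth = -6 − -17 = 11.00.
Bearing = atan2(Δeast, Δnorth) mod 360° = 327.53° ≈ 328°.

328°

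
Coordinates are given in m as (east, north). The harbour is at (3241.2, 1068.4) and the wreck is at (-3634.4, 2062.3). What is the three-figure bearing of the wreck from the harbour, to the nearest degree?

Δeast = -3634.4 − 3241.2 = -6875.60; Δnorth = 2062.3 − 1068.4 = 993.90.
Bearing = atan2(Δeast, Δnorth) mod 360° = 278.23° ≈ 278°.

278°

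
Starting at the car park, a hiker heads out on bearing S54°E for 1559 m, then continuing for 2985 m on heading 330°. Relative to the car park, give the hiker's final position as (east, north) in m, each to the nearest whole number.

(-231, 1669)

Leg 1 (S54°E, 1559 m): east 1559 sin 126° = 1261.26, north 1559 cos 126° = -916.36
Leg 2 (330°, 2985 m): east 2985 sin 330° = -1492.50, north 2985 cos 330° = 2585.09
Summing: -231.24 m east, 1668.73 m north → (-231, 1669).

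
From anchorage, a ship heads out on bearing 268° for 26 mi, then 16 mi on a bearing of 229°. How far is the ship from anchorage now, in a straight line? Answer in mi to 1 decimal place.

Leg 1 (268°, 26 mi): east 26 sin 268° = -25.98, north 26 cos 268° = -0.91
Leg 2 (229°, 16 mi): east 16 sin 229° = -12.08, north 16 cos 229° = -10.50
Net: -38.06 east, -11.40 north. Distance = √((-38.06)² + (-11.40)²) = 39.731 mi.

39.7 mi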